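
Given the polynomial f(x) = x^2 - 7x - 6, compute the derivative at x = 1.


Differentiate term by term using power and sum rules:
f(x) = x^2 - 7x - 6
f'(x) = 2x - 7
Substitute x = 1:
f'(1) = 2 * 1 - 7
= 2 - 7
= -5

-5


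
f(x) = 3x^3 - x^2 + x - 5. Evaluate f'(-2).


Differentiate f(x) = 3x^3 - x^2 + x - 5 term by term:
f'(x) = 9x^2 - 2x + 1
Substitute x = -2:
f'(-2) = 9 * (-2)^2 - 2 * (-2) + 1
= 36 + 4 + 1
= 41

41


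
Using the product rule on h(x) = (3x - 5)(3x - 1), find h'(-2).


Let u(x) = 3x - 5 and v(x) = 3x - 1
u'(x) = 3
v'(x) = 3
Product rule: h'(x) = u'(x)*v(x) + u(x)*v'(x)
= 3 * (3x - 1) + (3x - 5) * 3
At x = -2:
u(-2) = 3 * (-2) - 5 = -11
v(-2) = 3 * (-2) - 1 = -7
h'(-2) = 3 * (-7) + (-11) * 3
= -21 - 33
= -54

-54


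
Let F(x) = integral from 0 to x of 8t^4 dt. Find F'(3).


By the Fundamental Theorem of Calculus (Part 1):
If F(x) = integral from 0 to x of f(t) dt, then F'(x) = f(x)
Here f(t) = 8t^4
So F'(x) = 8x^4
Evaluate at x = 3:
F'(3) = 8 * 3^4
= 8 * 81
= 648

648


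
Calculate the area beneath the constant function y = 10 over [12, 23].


The area under a constant function y = 10 is a rectangle.
Width = 23 - 12 = 11
Height = 10
Area = width * height
= 11 * 10
= 110

110


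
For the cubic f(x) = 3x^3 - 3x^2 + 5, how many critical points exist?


Find where f'(x) = 0:
f(x) = 3x^3 - 3x^2 + 5
f'(x) = 9x^2 - 6x
This is a quadratic in x. Use the discriminant to count real roots.
Discriminant = (-6)^2 - 4 * 9 * 0
= 36 - 0
= 36
Since discriminant > 0, f'(x) = 0 has 2 real solutions.
Number of critical points: 2

2


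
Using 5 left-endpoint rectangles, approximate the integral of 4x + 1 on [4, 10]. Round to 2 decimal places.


Left Riemann sum uses left endpoints of each subinterval.
Interval: [4, 10], n = 5
dx = (10 - 4) / 5 = 6/5
Left endpoints: [4, 26/5, 32/5, 38/5, 44/5]
f values: [17, 109/5, 133/5, 157/5, 181/5]
Sum = dx * (sum of f values)
= 6/5 * 133
= 798/5 = 159.60

159.60


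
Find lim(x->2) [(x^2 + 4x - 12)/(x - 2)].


Direct substitution gives 0/0, so we factor the numerator.
Factor: (x^2 + 4x - 12) = (x - 2)(x + 6)
Cancel the common factor (x - 2):
(x^2 + 4x - 12)/(x - 2) = (x + 6)
Now substitute x = 2:
= (2) - (-6) = 8

8


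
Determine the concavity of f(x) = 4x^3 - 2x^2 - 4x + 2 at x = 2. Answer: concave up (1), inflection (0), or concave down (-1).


Concavity is determined by the sign of f''(x).
f(x) = 4x^3 - 2x^2 - 4x + 2
f'(x) = 12x^2 - 4x - 4
f''(x) = 24x - 4
f''(2) = 24 * 2 - 4
= 48 - 4
= 44
Since f''(2) > 0, the function is concave up (1)

1


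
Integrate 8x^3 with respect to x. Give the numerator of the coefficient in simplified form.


Apply the power rule for integration:
integral of ax^n dx = a/(n+1) * x^(n+1) + C
integral of 8x^3 dx
= 8/4 * x^4 + C
= 2 * x^4 + C
The coefficient in lowest terms is 2 = 2/1, so its numerator is 2

2


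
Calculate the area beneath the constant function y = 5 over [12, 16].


The area under a constant function y = 5 is a rectangle.
Width = 16 - 12 = 4
Height = 5
Area = width * height
= 4 * 5
= 20

20


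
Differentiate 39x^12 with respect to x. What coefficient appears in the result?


We apply the power rule: d/dx [ax^n] = a*n * x^(n-1)
d/dx [39x^12]
= 39 * 12 * x^(12-1)
= 468x^11
The coefficient is 468

468


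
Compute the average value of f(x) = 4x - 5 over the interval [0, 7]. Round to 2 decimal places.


Average value = 1/(b-a) * integral from a to b of f(x) dx
First compute the integral of 4x - 5:
F(x) = 2x^2 - 5x
F(7) = 2 * 49 - 5 * 7 = 63
F(0) = 2 * 0 - 5 * 0 = 0
Integral = 63 - 0 = 63
Average = 63 / (7 - 0) = 63 / 7
= 9 = 9.00

9.00


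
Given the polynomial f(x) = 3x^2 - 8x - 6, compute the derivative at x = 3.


Differentiate term by term using power and sum rules:
f(x) = 3x^2 - 8x - 6
f'(x) = 6x - 8
Substitute x = 3:
f'(3) = 6 * 3 - 8
= 18 - 8
= 10

10


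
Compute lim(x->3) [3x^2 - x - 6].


Since polynomials are continuous, we use direct substitution.
lim(x->3) of 3x^2 - x - 6
= 3 * 3^2 - 1 * 3 - 6
= 27 - 3 - 6
= 18

18


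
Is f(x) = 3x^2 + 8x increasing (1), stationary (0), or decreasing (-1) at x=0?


Compute f'(x) to determine behavior:
f'(x) = 6x + 8
f'(0) = 6 * 0 + 8
= 0 + 8
= 8
Since f'(0) > 0, the function is increasing (1)

1


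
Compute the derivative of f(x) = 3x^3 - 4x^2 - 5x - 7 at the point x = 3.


Differentiate f(x) = 3x^3 - 4x^2 - 5x - 7 term by term:
f'(x) = 9x^2 - 8x - 5
Substitute x = 3:
f'(3) = 9 * 3^2 - 8 * 3 - 5
= 81 - 24 - 5
= 52

52


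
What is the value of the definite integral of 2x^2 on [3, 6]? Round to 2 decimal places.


Find the antiderivative of 2x^2:
F(x) = 2/3 * x^3
Apply the Fundamental Theorem of Calculus:
F(6) - F(3)
= 2/3 * 6^3 - 2/3 * 3^3
= 2/3 * (216 - 27)
= 2/3 * 189
= 126 = 126.00

126.00


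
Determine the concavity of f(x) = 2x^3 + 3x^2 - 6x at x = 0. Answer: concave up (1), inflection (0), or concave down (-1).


Concavity is determined by the sign of f''(x).
f(x) = 2x^3 + 3x^2 - 6x
f'(x) = 6x^2 + 6x - 6
f''(x) = 12x + 6
f''(0) = 12 * 0 + 6
= 0 + 6
= 6
Since f''(0) > 0, the function is concave up (1)

1


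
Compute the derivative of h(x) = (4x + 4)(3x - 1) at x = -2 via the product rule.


Let u(x) = 4x + 4 and v(x) = 3x - 1
u'(x) = 4
v'(x) = 3
Product rule: h'(x) = u'(x)*v(x) + u(x)*v'(x)
= 4 * (3x - 1) + (4x + 4) * 3
At x = -2:
u(-2) = 4 * (-2) + 4 = -4
v(-2) = 3 * (-2) - 1 = -7
h'(-2) = 4 * (-7) + (-4) * 3
= -28 - 12
= -40

-40


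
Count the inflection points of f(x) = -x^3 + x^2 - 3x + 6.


Inflection points occur where f''(x) = 0 and concavity changes.
f(x) = -x^3 + x^2 - 3x + 6
f'(x) = -3x^2 + 2x - 3
f''(x) = -6x + 2
Set f''(x) = 0:
-6x + 2 = 0
x = -2 / (-6) = 1/3
Since f''(x) is linear (degree 1), it changes sign at this point.
Therefore there is exactly 1 inflection point.

1


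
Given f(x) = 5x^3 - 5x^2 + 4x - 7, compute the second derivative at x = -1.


First derivative:
f'(x) = 15x^2 - 10x + 4
Second derivative:
f''(x) = 30x - 10
Substitute x = -1:
f''(-1) = 30 * (-1) - 10
= -30 - 10
= -40

-40


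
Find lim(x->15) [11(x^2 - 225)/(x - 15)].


Direct substitution gives 0/0, so we factor the numerator.
Factor: 11(x^2 - 225) = 11 * (x - 15)(x + 15)
Cancel the common factor (x - 15):
11(x^2 - 225)/(x - 15) = 11 * (x + 15)
Now substitute x = 15:
= 11 * (15 + 15) = 330

330


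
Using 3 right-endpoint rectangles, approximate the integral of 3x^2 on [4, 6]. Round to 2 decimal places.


Right Riemann sum uses right endpoints of each subinterval.
Interval: [4, 6], n = 3
dx = (6 - 4) / 3 = 2/3
Right endpoints: [14/3, 16/3, 6]
f values: [196/3, 256/3, 108]
Sum = dx * (sum of f values)
= 2/3 * 776/3
= 1552/9 ≈ 172.44

172.44


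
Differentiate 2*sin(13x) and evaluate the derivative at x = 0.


Apply the chain rule to differentiate 2*sin(13x):
d/dx [2*sin(13x)]
= 2 * cos(13x) * d/dx(13x)
= 2 * 13 * cos(13x)
= 26 * cos(13x)
Evaluate at x = 0:
= 26 * cos(0)
= 26 * 1
= 26

26


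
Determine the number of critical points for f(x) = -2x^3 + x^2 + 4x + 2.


Find where f'(x) = 0:
f(x) = -2x^3 + x^2 + 4x + 2
f'(x) = -6x^2 + 2x + 4
This is a quadratic in x. Use the discriminant to count real roots.
Discriminant = (2)^2 - 4 * (-6) * 4
= 4 - (-96)
= 100
Since discriminant > 0, f'(x) = 0 has 2 real solutions.
Number of critical points: 2

2


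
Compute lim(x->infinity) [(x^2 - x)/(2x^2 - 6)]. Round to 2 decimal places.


For limits at infinity with equal-degree polynomials,
we compare leading coefficients.
Numerator leading term: x^2
Denominator leading term: 2x^2
Divide both by x^2:
lim = (1 - 1/x) / (2 - 6/x^2)
As x -> infinity, the 1/x and 1/x^2 terms vanish:
= 1/2 = 0.50

0.50


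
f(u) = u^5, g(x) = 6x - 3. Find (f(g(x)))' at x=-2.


Using the chain rule: (f(g(x)))' = f'(g(x)) * g'(x)
First, find g(-2):
g(-2) = 6 * (-2) - 3 = -15
Next, f'(u) = 5u^4
And g'(x) = 6
So f'(g(-2)) * g'(-2)
= 5 * (-15)^4 * 6
= 5 * 50625 * 6
= 1518750

1518750


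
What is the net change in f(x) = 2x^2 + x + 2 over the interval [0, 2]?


Net change = f(b) - f(a)
f(x) = 2x^2 + x + 2
Compute f(2):
f(2) = 2 * 2^2 + 1 * 2 + 2
= 8 + 2 + 2
= 12
Compute f(0):
f(0) = 2 * 0^2 + 1 * 0 + 2
= 0 + 0 + 2
= 2
Net change = 12 - 2 = 10

10


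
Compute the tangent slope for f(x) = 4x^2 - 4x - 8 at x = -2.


The slope of the tangent line equals f'(x) at the point.
f(x) = 4x^2 - 4x - 8
f'(x) = 8x - 4
At x = -2:
f'(-2) = 8 * (-2) - 4
= -16 - 4
= -20

-20


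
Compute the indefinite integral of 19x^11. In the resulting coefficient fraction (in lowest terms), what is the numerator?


Apply the power rule for integration:
integral of ax^n dx = a/(n+1) * x^(n+1) + C
integral of 19x^11 dx
= 19/12 * x^12 + C
The coefficient in lowest terms is 19/12, and its numerator is 19

19


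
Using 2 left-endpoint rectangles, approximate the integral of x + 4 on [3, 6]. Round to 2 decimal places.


Left Riemann sum uses left endpoints of each subinterval.
Interval: [3, 6], n = 2
dx = (6 - 3) / 2 = 3/2
Left endpoints: [3, 9/2]
f values: [7, 17/2]
Sum = dx * (sum of f values)
= 3/2 * 31/2
= 93/4 = 23.25

23.25


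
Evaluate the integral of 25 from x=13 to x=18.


The integral of a constant k over [a, b] equals k * (b - a).
integral from 13 to 18 of 25 dx
= 25 * (18 - 13)
= 25 * 5
= 125

125


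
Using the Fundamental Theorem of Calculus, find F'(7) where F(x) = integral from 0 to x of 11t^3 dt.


By the Fundamental Theorem of Calculus (Part 1):
If F(x) = integral from 0 to x of f(t) dt, then F'(x) = f(x)
Here f(t) = 11t^3
So F'(x) = 11x^3
Evaluate at x = 7:
F'(7) = 11 * 7^3
= 11 * 343
= 3773

3773


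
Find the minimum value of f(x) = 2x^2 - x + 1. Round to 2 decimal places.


For a quadratic f(x) = ax^2 + bx + c with a > 0, the minimum is at the vertex.
Vertex x-coordinate: x = -b/(2a)
x = -(-1) / (2 * 2)
x = 1/4
Substitute back to find the minimum value:
f(1/4) = 2 * (1/4)^2 - 1 * (1/4) + 1
= 1/8 - 1/4 + 1
= 7/8 ≈ 0.88

0.88


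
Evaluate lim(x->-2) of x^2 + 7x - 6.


Since polynomials are continuous, we use direct substitution.
lim(x->-2) of x^2 + 7x - 6
= 1 * (-2)^2 + 7 * (-2) - 6
= 4 - 14 - 6
= -16

-16


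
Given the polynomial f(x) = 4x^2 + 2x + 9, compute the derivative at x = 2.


Differentiate term by term using power and sum rules:
f(x) = 4x^2 + 2x + 9
f'(x) = 8x + 2
Substitute x = 2:
f'(2) = 8 * 2 + 2
= 16 + 2
= 18

18


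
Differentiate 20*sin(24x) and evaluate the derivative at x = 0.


Apply the chain rule to differentiate 20*sin(24x):
d/dx [20*sin(24x)]
= 20 * cos(24x) * d/dx(24x)
= 20 * 24 * cos(24x)
= 480 * cos(24x)
Evaluate at x = 0:
= 480 * cos(0)
= 480 * 1
= 480

480


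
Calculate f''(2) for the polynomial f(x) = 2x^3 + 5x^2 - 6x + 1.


First derivative:
f'(x) = 6x^2 + 10x - 6
Second derivative:
f''(x) = 12x + 10
Substitute x = 2:
f''(2) = 12 * 2 + 10
= 24 + 10
= 34

34


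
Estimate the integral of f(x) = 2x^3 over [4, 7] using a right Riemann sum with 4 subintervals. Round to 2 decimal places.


Right Riemann sum uses right endpoints of each subinterval.
Interval: [4, 7], n = 4
dx = (7 - 4) / 4 = 3/4
Right endpoints: [19/4, 11/2, 25/4, 7]
f values: [6859/32, 1331/4, 15625/32, 686]
Sum = dx * (sum of f values)
= 3/4 * 13771/8
= 41313/32 ≈ 1291.03

1291.03


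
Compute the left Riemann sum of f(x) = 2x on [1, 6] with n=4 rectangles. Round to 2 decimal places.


Left Riemann sum uses left endpoints of each subinterval.
Interval: [1, 6], n = 4
dx = (6 - 1) / 4 = 5/4
Left endpoints: [1, 9/4, 7/2, 19/4]
f values: [2, 9/2, 7, 19/2]
Sum = dx * (sum of f values)
= 5/4 * 23
= 115/4 = 28.75

28.75


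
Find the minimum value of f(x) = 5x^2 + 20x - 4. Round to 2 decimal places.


For a quadratic f(x) = ax^2 + bx + c with a > 0, the minimum is at the vertex.
Vertex x-coordinate: x = -b/(2a)
x = -(20) / (2 * 5)
x = -20/10 = -2
Substitute back to find the minimum value:
f(-2) = 5 * (-2)^2 + 20 * (-2) - 4
= 20 - 40 - 4
= -24 = -24.00

-24.00


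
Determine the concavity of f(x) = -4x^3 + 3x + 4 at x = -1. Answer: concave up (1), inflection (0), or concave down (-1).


Concavity is determined by the sign of f''(x).
f(x) = -4x^3 + 3x + 4
f'(x) = -12x^2 + 3
f''(x) = -24x
f''(-1) = -24 * (-1) + 0
= 24 + 0
= 24
Since f''(-1) > 0, the function is concave up (1)

1


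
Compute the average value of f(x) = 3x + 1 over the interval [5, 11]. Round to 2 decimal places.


Average value = 1/(b-a) * integral from a to b of f(x) dx
First compute the integral of 3x + 1:
F(x) = (3/2)x^2 + x
F(11) = 3/2 * 121 + 1 * 11 = 385/2
F(5) = 3/2 * 25 + 1 * 5 = 85/2
Integral = 385/2 - 85/2 = 150
Average = 150 / (11 - 5) = 150 / 6
= 25 = 25.00

25.00


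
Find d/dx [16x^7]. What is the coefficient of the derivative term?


We apply the power rule: d/dx [ax^n] = a*n * x^(n-1)
d/dx [16x^7]
= 16 * 7 * x^(7-1)
= 112x^6
The coefficient is 112

112


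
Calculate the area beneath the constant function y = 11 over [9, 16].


The area under a constant function y = 11 is a rectangle.
Width = 16 - 9 = 7
Height = 11
Area = width * height
= 7 * 11
= 77

77


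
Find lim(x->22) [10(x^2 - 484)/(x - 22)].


Direct substitution gives 0/0, so we factor the numerator.
Factor: 10(x^2 - 484) = 10 * (x - 22)(x + 22)
Cancel the common factor (x - 22):
10(x^2 - 484)/(x - 22) = 10 * (x + 22)
Now substitute x = 22:
= 10 * (22 + 22) = 440

440


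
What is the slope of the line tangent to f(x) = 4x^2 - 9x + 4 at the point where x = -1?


The slope of the tangent line equals f'(x) at the point.
f(x) = 4x^2 - 9x + 4
f'(x) = 8x - 9
At x = -1:
f'(-1) = 8 * (-1) - 9
= -8 - 9
= -17

-17


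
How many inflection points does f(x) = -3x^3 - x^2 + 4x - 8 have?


Inflection points occur where f''(x) = 0 and concavity changes.
f(x) = -3x^3 - x^2 + 4x - 8
f'(x) = -9x^2 - 2x + 4
f''(x) = -18x - 2
Set f''(x) = 0:
-18x - 2 = 0
x = 2 / (-18) = -1/9
Since f''(x) is linear (degree 1), it changes sign at this point.
Therefore there is exactly 1 inflection point.

1


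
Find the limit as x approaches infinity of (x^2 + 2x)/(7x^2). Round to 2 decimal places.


For limits at infinity with equal-degree polynomials,
we compare leading coefficients.
Numerator leading term: x^2
Denominator leading term: 7x^2
Divide both by x^2:
lim = (1 + 2/x) / (7)
As x -> infinity, the 1/x and 1/x^2 terms vanish:
= 1/7 ≈ 0.14

0.14


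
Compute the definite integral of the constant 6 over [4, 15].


The integral of a constant k over [a, b] equals k * (b - a).
integral from 4 to 15 of 6 dx
= 6 * (15 - 4)
= 6 * 11
= 66

66


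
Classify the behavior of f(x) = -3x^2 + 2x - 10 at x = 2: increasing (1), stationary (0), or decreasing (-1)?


Compute f'(x) to determine behavior:
f'(x) = -6x + 2
f'(2) = -6 * 2 + 2
= -12 + 2
= -10
Since f'(2) < 0, the function is decreasing (-1)

-1


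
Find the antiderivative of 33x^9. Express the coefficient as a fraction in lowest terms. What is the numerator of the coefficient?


Apply the power rule for integration:
integral of ax^n dx = a/(n+1) * x^(n+1) + C
integral of 33x^9 dx
= 33/10 * x^10 + C
The coefficient in lowest terms is 33/10, and its numerator is 33

33


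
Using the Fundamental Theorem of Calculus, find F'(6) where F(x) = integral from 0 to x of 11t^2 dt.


By the Fundamental Theorem of Calculus (Part 1):
If F(x) = integral from 0 to x of f(t) dt, then F'(x) = f(x)
Here f(t) = 11t^2
So F'(x) = 11x^2
Evaluate at x = 6:
F'(6) = 11 * 6^2
= 11 * 36
= 396

396


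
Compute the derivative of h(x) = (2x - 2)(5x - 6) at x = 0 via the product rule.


Let u(x) = 2x - 2 and v(x) = 5x - 6
u'(x) = 2
v'(x) = 5
Product rule: h'(x) = u'(x)*v(x) + u(x)*v'(x)
= 2 * (5x - 6) + (2x - 2) * 5
At x = 0:
u(0) = 2 * 0 - 2 = -2
v(0) = 5 * 0 - 6 = -6
h'(0) = 2 * (-6) + (-2) * 5
= -12 - 10
= -22

-22


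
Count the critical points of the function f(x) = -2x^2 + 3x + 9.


Find where f'(x) = 0:
f'(x) = -4x + 3
Set f'(x) = 0:
-4x + 3 = 0
x = -3 / (-4) = 3/4
This is a linear equation in x, so there is exactly one solution.
Number of critical points: 1

1


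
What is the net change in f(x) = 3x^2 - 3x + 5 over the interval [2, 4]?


Net change = f(b) - f(a)
f(x) = 3x^2 - 3x + 5
Compute f(4):
f(4) = 3 * 4^2 - 3 * 4 + 5
= 48 - 12 + 5
= 41
Compute f(2):
f(2) = 3 * 2^2 - 3 * 2 + 5
= 12 - 6 + 5
= 11
Net change = 41 - 11 = 30

30


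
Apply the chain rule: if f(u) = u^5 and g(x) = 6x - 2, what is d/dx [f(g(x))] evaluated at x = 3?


Using the chain rule: (f(g(x)))' = f'(g(x)) * g'(x)
First, find g(3):
g(3) = 6 * 3 - 2 = 16
Next, f'(u) = 5u^4
And g'(x) = 6
So f'(g(3)) * g'(3)
= 5 * 16^4 * 6
= 5 * 65536 * 6
= 1966080

1966080


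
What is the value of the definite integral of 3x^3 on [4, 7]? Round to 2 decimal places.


Find the antiderivative of 3x^3:
F(x) = 3/4 * x^4
Apply the Fundamental Theorem of Calculus:
F(7) - F(4)
= 3/4 * 7^4 - 3/4 * 4^4
= 3/4 * (2401 - 256)
= 3/4 * 2145
= 6435/4 = 1608.75

1608.75


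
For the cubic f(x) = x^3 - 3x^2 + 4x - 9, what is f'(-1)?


Differentiate f(x) = x^3 - 3x^2 + 4x - 9 term by term:
f'(x) = 3x^2 - 6x + 4
Substitute x = -1:
f'(-1) = 3 * (-1)^2 - 6 * (-1) + 4
= 3 + 6 + 4
= 13

13


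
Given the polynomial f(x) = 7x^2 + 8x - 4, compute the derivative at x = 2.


Differentiate term by term using power and sum rules:
f(x) = 7x^2 + 8x - 4
f'(x) = 14x + 8
Substitute x = 2:
f'(2) = 14 * 2 + 8
= 28 + 8
= 36

36


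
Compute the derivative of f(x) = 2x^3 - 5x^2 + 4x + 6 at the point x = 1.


Differentiate f(x) = 2x^3 - 5x^2 + 4x + 6 term by term:
f'(x) = 6x^2 - 10x + 4
Substitute x = 1:
f'(1) = 6 * 1^2 - 10 * 1 + 4
= 6 - 10 + 4
= 0

0


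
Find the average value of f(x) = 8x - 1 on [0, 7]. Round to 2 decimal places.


Average value = 1/(b-a) * integral from a to b of f(x) dx
First compute the integral of 8x - 1:
F(x) = 4x^2 - x
F(7) = 4 * 49 - 1 * 7 = 189
F(0) = 4 * 0 - 1 * 0 = 0
Integral = 189 - 0 = 189
Average = 189 / (7 - 0) = 189 / 7
= 27 = 27.00

27.00


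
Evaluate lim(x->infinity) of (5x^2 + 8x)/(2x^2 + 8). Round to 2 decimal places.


For limits at infinity with equal-degree polynomials,
we compare leading coefficients.
Numerator leading term: 5x^2
Denominator leading term: 2x^2
Divide both by x^2:
lim = (5 + 8/x) / (2 + 8/x^2)
As x -> infinity, the 1/x and 1/x^2 terms vanish:
= 5/2 = 2.50

2.50


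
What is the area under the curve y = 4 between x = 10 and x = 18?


The area under a constant function y = 4 is a rectangle.
Width = 18 - 10 = 8
Height = 4
Area = width * height
= 8 * 4
= 32

32


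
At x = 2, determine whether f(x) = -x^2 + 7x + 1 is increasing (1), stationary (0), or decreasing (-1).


Compute f'(x) to determine behavior:
f'(x) = -2x + 7
f'(2) = -2 * 2 + 7
= -4 + 7
= 3
Since f'(2) > 0, the function is increasing (1)

1


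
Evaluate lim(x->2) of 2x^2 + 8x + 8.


Since polynomials are continuous, we use direct substitution.
lim(x->2) of 2x^2 + 8x + 8
= 2 * 2^2 + 8 * 2 + 8
= 8 + 16 + 8
= 32

32


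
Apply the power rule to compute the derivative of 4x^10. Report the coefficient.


We apply the power rule: d/dx [ax^n] = a*n * x^(n-1)
d/dx [4x^10]
= 4 * 10 * x^(10-1)
= 40x^9
The coefficient is 40

40


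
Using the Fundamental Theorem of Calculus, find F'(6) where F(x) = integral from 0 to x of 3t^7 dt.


By the Fundamental Theorem of Calculus (Part 1):
If F(x) = integral from 0 to x of f(t) dt, then F'(x) = f(x)
Here f(t) = 3t^7
So F'(x) = 3x^7
Evaluate at x = 6:
F'(6) = 3 * 6^7
= 3 * 279936
= 839808

839808


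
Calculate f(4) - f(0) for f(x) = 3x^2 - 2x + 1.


Net change = f(b) - f(a)
f(x) = 3x^2 - 2x + 1
Compute f(4):
f(4) = 3 * 4^2 - 2 * 4 + 1
= 48 - 8 + 1
= 41
Compute f(0):
f(0) = 3 * 0^2 - 2 * 0 + 1
= 0 + 0 + 1
= 1
Net change = 41 - 1 = 40

40


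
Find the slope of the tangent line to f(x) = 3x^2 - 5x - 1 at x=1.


The slope of the tangent line equals f'(x) at the point.
f(x) = 3x^2 - 5x - 1
f'(x) = 6x - 5
At x = 1:
f'(1) = 6 * 1 - 5
= 6 - 5
= 1

1


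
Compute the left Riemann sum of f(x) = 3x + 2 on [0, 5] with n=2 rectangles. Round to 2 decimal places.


Left Riemann sum uses left endpoints of each subinterval.
Interval: [0, 5], n = 2
dx = (5 - 0) / 2 = 5/2
Left endpoints: [0, 5/2]
f values: [2, 19/2]
Sum = dx * (sum of f values)
= 5/2 * 23/2
= 115/4 = 28.75

28.75


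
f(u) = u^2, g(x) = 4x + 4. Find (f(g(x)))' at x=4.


Using the chain rule: (f(g(x)))' = f'(g(x)) * g'(x)
First, find g(4):
g(4) = 4 * 4 + 4 = 20
Next, f'(u) = 2u
And g'(x) = 4
So f'(g(4)) * g'(4)
= 2 * 20 * 4
= 160

160


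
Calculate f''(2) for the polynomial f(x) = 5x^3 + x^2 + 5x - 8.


First derivative:
f'(x) = 15x^2 + 2x + 5
Second derivative:
f''(x) = 30x + 2
Substitute x = 2:
f''(2) = 30 * 2 + 2
= 60 + 2
= 62

62


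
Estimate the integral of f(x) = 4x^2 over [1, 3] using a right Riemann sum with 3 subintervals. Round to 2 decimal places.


Right Riemann sum uses right endpoints of each subinterval.
Interval: [1, 3], n = 3
dx = (3 - 1) / 3 = 2/3
Right endpoints: [5/3, 7/3, 3]
f values: [100/9, 196/9, 36]
Sum = dx * (sum of f values)
= 2/3 * 620/9
= 1240/27 ≈ 45.93

45.93


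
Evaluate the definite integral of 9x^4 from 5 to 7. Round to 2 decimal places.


Find the antiderivative of 9x^4:
F(x) = 9/5 * x^5
Apply the Fundamental Theorem of Calculus:
F(7) - F(5)
= 9/5 * 7^5 - 9/5 * 5^5
= 9/5 * (16807 - 3125)
= 9/5 * 13682
= 123138/5 = 24627.60

24627.60


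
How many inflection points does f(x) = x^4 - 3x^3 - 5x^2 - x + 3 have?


Inflection points occur where f''(x) = 0 and concavity changes.
f(x) = x^4 - 3x^3 - 5x^2 - x + 3
f'(x) = 4x^3 - 9x^2 - 10x - 1
f''(x) = 12x^2 - 18x - 10
This is a quadratic in x. Use the discriminant to count real roots.
Discriminant = (-18)^2 - 4 * 12 * (-10)
= 324 - (-480)
= 804
Since discriminant > 0, f''(x) = 0 has 2 distinct real solutions.
A quadratic with two distinct real roots changes sign at each root, so concavity changes at both.
Number of inflection points: 2

2


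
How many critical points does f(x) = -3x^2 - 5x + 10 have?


Find where f'(x) = 0:
f'(x) = -6x - 5
Set f'(x) = 0:
-6x - 5 = 0
x = 5 / (-6) = -5/6
This is a linear equation in x, so there is exactly one solution.
Number of critical points: 1

1


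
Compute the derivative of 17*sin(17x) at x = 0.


Apply the chain rule to differentiate 17*sin(17x):
d/dx [17*sin(17x)]
= 17 * cos(17x) * d/dx(17x)
= 17 * 17 * cos(17x)
= 289 * cos(17x)
Evaluate at x = 0:
= 289 * cos(0)
= 289 * 1
= 289

289


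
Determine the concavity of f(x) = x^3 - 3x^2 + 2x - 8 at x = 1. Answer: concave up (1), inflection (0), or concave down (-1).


Concavity is determined by the sign of f''(x).
f(x) = x^3 - 3x^2 + 2x - 8
f'(x) = 3x^2 - 6x + 2
f''(x) = 6x - 6
f''(1) = 6 * 1 - 6
= 6 - 6
= 0
f''(1) = 0, and f''(x) is linear with nonzero slope 6, so f'' changes sign at x = 1. Hence the function is at an inflection point (0)

0


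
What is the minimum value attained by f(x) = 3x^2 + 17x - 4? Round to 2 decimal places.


For a quadratic f(x) = ax^2 + bx + c with a > 0, the minimum is at the vertex.
Vertex x-coordinate: x = -b/(2a)
x = -(17) / (2 * 3)
x = -17/6
Substitute back to find the minimum value:
f(-17/6) = 3 * (-17/6)^2 + 17 * (-17/6) - 4
= 289/12 - 289/6 - 4
= -337/12 ≈ -28.08

-28.08


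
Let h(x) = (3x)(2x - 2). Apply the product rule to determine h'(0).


Let u(x) = 3x and v(x) = 2x - 2
u'(x) = 3
v'(x) = 2
Product rule: h'(x) = u'(x)*v(x) + u(x)*v'(x)
= 3 * (2x - 2) + (3x) * 2
At x = 0:
u(0) = 3 * 0 + 0 = 0
v(0) = 2 * 0 - 2 = -2
h'(0) = 3 * (-2) + 0 * 2
= -6 + 0
= -6

-6


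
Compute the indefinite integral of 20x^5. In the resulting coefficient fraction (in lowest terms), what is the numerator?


Apply the power rule for integration:
integral of ax^n dx = a/(n+1) * x^(n+1) + C
integral of 20x^5 dx
= 20/6 * x^6 + C
= 10/3 * x^6 + C
The coefficient in lowest terms is 10/3, and its numerator is 10

10


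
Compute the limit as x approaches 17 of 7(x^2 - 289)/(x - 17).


Direct substitution gives 0/0, so we factor the numerator.
Factor: 7(x^2 - 289) = 7 * (x - 17)(x + 17)
Cancel the common factor (x - 17):
7(x^2 - 289)/(x - 17) = 7 * (x + 17)
Now substitute x = 17:
= 7 * (17 + 17) = 238

238


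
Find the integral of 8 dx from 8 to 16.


The integral of a constant k over [a, b] equals k * (b - a).
integral from 8 to 16 of 8 dx
= 8 * (16 - 8)
= 8 * 8
= 64

64


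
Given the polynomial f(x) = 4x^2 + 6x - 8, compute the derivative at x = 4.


Differentiate term by term using power and sum rules:
f(x) = 4x^2 + 6x - 8
f'(x) = 8x + 6
Substitute x = 4:
f'(4) = 8 * 4 + 6
= 32 + 6
= 38

38


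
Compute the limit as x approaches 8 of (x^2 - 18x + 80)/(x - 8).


Direct substitution gives 0/0, so we factor the numerator.
Factor: (x^2 - 18x + 80) = (x - 8)(x - 10)
Cancel the common factor (x - 8):
(x^2 - 18x + 80)/(x - 8) = (x - 10)
Now substitute x = 8:
= (8) - (10) = -2

-2


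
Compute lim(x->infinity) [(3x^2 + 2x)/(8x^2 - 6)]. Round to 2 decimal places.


For limits at infinity with equal-degree polynomials,
we compare leading coefficients.
Numerator leading term: 3x^2
Denominator leading term: 8x^2
Divide both by x^2:
lim = (3 + 2/x) / (8 - 6/x^2)
As x -> infinity, the 1/x and 1/x^2 terms vanish:
= 3/8 ≈ 0.38

0.38


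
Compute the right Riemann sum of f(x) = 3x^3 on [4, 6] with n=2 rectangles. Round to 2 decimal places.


Right Riemann sum uses right endpoints of each subinterval.
Interval: [4, 6], n = 2
dx = (6 - 4) / 2 = 1
Right endpoints: [5, 6]
f values: [375, 648]
Sum = dx * (sum of f values)
= 1 * 1023
= 1023 = 1023.00

1023.00


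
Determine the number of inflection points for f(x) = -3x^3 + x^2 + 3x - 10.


Inflection points occur where f''(x) = 0 and concavity changes.
f(x) = -3x^3 + x^2 + 3x - 10
f'(x) = -9x^2 + 2x + 3
f''(x) = -18x + 2
Set f''(x) = 0:
-18x + 2 = 0
x = -2 / (-18) = 1/9
Since f''(x) is linear (degree 1), it changes sign at this point.
Therefore there is exactly 1 inflection point.

1


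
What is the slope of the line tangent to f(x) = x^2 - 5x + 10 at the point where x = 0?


The slope of the tangent line equals f'(x) at the point.
f(x) = x^2 - 5x + 10
f'(x) = 2x - 5
At x = 0:
f'(0) = 2 * 0 - 5
= 0 - 5
= -5

-5


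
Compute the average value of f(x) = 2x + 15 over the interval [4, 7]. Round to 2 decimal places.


Average value = 1/(b-a) * integral from a to b of f(x) dx
First compute the integral of 2x + 15:
F(x) = x^2 + 15x
F(7) = 1 * 49 + 15 * 7 = 154
F(4) = 1 * 16 + 15 * 4 = 76
Integral = 154 - 76 = 78
Average = 78 / (7 - 4) = 78 / 3
= 26 = 26.00

26.00


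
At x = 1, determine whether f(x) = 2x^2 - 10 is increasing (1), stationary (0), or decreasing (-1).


Compute f'(x) to determine behavior:
f'(x) = 4x
f'(1) = 4 * 1 + 0
= 4 + 0
= 4
Since f'(1) > 0, the function is increasing (1)

1


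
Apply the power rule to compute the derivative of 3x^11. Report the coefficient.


We apply the power rule: d/dx [ax^n] = a*n * x^(n-1)
d/dx [3x^11]
= 3 * 11 * x^(11-1)
= 33x^10
The coefficient is 33

33


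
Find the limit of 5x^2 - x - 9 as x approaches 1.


Since polynomials are continuous, we use direct substitution.
lim(x->1) of 5x^2 - x - 9
= 5 * 1^2 - 1 * 1 - 9
= 5 - 1 - 9
= -5

-5


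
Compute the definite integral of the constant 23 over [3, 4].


The integral of a constant k over [a, b] equals k * (b - a).
integral from 3 to 4 of 23 dx
= 23 * (4 - 3)
= 23 * 1
= 23

23


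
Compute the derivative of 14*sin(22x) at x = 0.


Apply the chain rule to differentiate 14*sin(22x):
d/dx [14*sin(22x)]
= 14 * cos(22x) * d/dx(22x)
= 14 * 22 * cos(22x)
= 308 * cos(22x)
Evaluate at x = 0:
= 308 * cos(0)
= 308 * 1
= 308

308


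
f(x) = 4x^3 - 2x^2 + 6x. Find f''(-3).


First derivative:
f'(x) = 12x^2 - 4x + 6
Second derivative:
f''(x) = 24x - 4
Substitute x = -3:
f''(-3) = 24 * (-3) - 4
= -72 - 4
= -76

-76


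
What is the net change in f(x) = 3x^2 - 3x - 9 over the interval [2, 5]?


Net change = f(b) - f(a)
f(x) = 3x^2 - 3x - 9
Compute f(5):
f(5) = 3 * 5^2 - 3 * 5 - 9
= 75 - 15 - 9
= 51
Compute f(2):
f(2) = 3 * 2^2 - 3 * 2 - 9
= 12 - 6 - 9
= -3
Net change = 51 - (-3) = 54

54


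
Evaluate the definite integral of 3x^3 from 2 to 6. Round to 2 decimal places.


Find the antiderivative of 3x^3:
F(x) = 3/4 * x^4
Apply the Fundamental Theorem of Calculus:
F(6) - F(2)
= 3/4 * 6^4 - 3/4 * 2^4
= 3/4 * (1296 - 16)
= 3/4 * 1280
= 960 = 960.00

960.00


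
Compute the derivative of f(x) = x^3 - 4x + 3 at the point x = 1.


Differentiate f(x) = x^3 - 4x + 3 term by term:
f'(x) = 3x^2 - 4
Substitute x = 1:
f'(1) = 3 * 1^2 + 0 * 1 - 4
= 3 + 0 - 4
= -1

-1


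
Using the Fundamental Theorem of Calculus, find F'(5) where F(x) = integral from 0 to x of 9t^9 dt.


By the Fundamental Theorem of Calculus (Part 1):
If F(x) = integral from 0 to x of f(t) dt, then F'(x) = f(x)
Here f(t) = 9t^9
So F'(x) = 9x^9
Evaluate at x = 5:
F'(5) = 9 * 5^9
= 9 * 1953125
= 17578125

17578125


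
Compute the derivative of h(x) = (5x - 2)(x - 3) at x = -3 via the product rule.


Let u(x) = 5x - 2 and v(x) = x - 3
u'(x) = 5
v'(x) = 1
Product rule: h'(x) = u'(x)*v(x) + u(x)*v'(x)
= 5 * (x - 3) + (5x - 2) * 1
At x = -3:
u(-3) = 5 * (-3) - 2 = -17
v(-3) = 1 * (-3) - 3 = -6
h'(-3) = 5 * (-6) + (-17) * 1
= -30 - 17
= -47

-47


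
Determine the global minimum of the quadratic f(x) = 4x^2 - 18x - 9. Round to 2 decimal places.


For a quadratic f(x) = ax^2 + bx + c with a > 0, the minimum is at the vertex.
Vertex x-coordinate: x = -b/(2a)
x = -(-18) / (2 * 4)
x = 18/8 = 9/4
Substitute back to find the minimum value:
f(9/4) = 4 * (9/4)^2 - 18 * (9/4) - 9
= 81/4 - 81/2 - 9
= -117/4 = -29.25

-29.25


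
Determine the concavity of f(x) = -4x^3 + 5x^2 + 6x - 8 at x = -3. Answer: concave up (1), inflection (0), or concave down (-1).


Concavity is determined by the sign of f''(x).
f(x) = -4x^3 + 5x^2 + 6x - 8
f'(x) = -12x^2 + 10x + 6
f''(x) = -24x + 10
f''(-3) = -24 * (-3) + 10
= 72 + 10
= 82
Since f''(-3) > 0, the function is concave up (1)

1


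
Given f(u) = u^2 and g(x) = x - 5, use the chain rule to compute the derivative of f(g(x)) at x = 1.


Using the chain rule: (f(g(x)))' = f'(g(x)) * g'(x)
First, find g(1):
g(1) = 1 * 1 - 5 = -4
Next, f'(u) = 2u
And g'(x) = 1
So f'(g(1)) * g'(1)
= 2 * (-4) * 1
= -8

-8


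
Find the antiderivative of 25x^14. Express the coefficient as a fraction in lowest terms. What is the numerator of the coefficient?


Apply the power rule for integration:
integral of ax^n dx = a/(n+1) * x^(n+1) + C
integral of 25x^14 dx
= 25/15 * x^15 + C
= 5/3 * x^15 + C
The coefficient in lowest terms is 5/3, and its numerator is 5

5


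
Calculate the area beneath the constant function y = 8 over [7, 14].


The area under a constant function y = 8 is a rectangle.
Width = 14 - 7 = 7
Height = 8
Area = width * height
= 7 * 8
= 56

56


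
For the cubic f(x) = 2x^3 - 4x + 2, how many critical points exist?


Find where f'(x) = 0:
f(x) = 2x^3 - 4x + 2
f'(x) = 6x^2 - 4
This is a quadratic in x. Use the discriminant to count real roots.
Discriminant = (0)^2 - 4 * 6 * (-4)
= 0 - (-96)
= 96
Since discriminant > 0, f'(x) = 0 has 2 real solutions.
Number of critical points: 2

2


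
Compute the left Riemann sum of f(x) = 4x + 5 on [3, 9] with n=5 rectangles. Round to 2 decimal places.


Left Riemann sum uses left endpoints of each subinterval.
Interval: [3, 9], n = 5
dx = (9 - 3) / 5 = 6/5
Left endpoints: [3, 21/5, 27/5, 33/5, 39/5]
f values: [17, 109/5, 133/5, 157/5, 181/5]
Sum = dx * (sum of f values)
= 6/5 * 133
= 798/5 = 159.60

159.60


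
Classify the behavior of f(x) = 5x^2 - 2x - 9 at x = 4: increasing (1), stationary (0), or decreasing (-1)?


Compute f'(x) to determine behavior:
f'(x) = 10x - 2
f'(4) = 10 * 4 - 2
= 40 - 2
= 38
Since f'(4) > 0, the function is increasing (1)

1


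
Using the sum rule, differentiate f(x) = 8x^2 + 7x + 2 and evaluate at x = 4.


Differentiate term by term using power and sum rules:
f(x) = 8x^2 + 7x + 2
f'(x) = 16x + 7
Substitute x = 4:
f'(4) = 16 * 4 + 7
= 64 + 7
= 71

71


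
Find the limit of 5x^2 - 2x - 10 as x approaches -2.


Since polynomials are continuous, we use direct substitution.
lim(x->-2) of 5x^2 - 2x - 10
= 5 * (-2)^2 - 2 * (-2) - 10
= 20 + 4 - 10
= 14

14


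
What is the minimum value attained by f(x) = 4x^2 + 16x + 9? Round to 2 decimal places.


For a quadratic f(x) = ax^2 + bx + c with a > 0, the minimum is at the vertex.
Vertex x-coordinate: x = -b/(2a)
x = -(16) / (2 * 4)
x = -16/8 = -2
Substitute back to find the minimum value:
f(-2) = 4 * (-2)^2 + 16 * (-2) + 9
= 16 - 32 + 9
= -7 = -7.00

-7.00


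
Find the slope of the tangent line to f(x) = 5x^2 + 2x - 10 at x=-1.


The slope of the tangent line equals f'(x) at the point.
f(x) = 5x^2 + 2x - 10
f'(x) = 10x + 2
At x = -1:
f'(-1) = 10 * (-1) + 2
= -10 + 2
= -8

-8


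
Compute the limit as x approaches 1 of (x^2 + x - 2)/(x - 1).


Direct substitution gives 0/0, so we factor the numerator.
Factor: (x^2 + x - 2) = (x - 1)(x + 2)
Cancel the common factor (x - 1):
(x^2 + x - 2)/(x - 1) = (x + 2)
Now substitute x = 1:
= (1) - (-2) = 3

3


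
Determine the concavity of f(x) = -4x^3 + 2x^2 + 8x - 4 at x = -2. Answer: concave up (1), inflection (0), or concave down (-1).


Concavity is determined by the sign of f''(x).
f(x) = -4x^3 + 2x^2 + 8x - 4
f'(x) = -12x^2 + 4x + 8
f''(x) = -24x + 4
f''(-2) = -24 * (-2) + 4
= 48 + 4
= 52
Since f''(-2) > 0, the function is concave up (1)

1


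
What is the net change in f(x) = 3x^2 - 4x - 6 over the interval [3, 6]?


Net change = f(b) - f(a)
f(x) = 3x^2 - 4x - 6
Compute f(6):
f(6) = 3 * 6^2 - 4 * 6 - 6
= 108 - 24 - 6
= 78
Compute f(3):
f(3) = 3 * 3^2 - 4 * 3 - 6
= 27 - 12 - 6
= 9
Net change = 78 - 9 = 69

69


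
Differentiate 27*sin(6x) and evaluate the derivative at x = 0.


Apply the chain rule to differentiate 27*sin(6x):
d/dx [27*sin(6x)]
= 27 * cos(6x) * d/dx(6x)
= 27 * 6 * cos(6x)
= 162 * cos(6x)
Evaluate at x = 0:
= 162 * cos(0)
= 162 * 1
= 162

162


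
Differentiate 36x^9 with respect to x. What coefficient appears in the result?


We apply the power rule: d/dx [ax^n] = a*n * x^(n-1)
d/dx [36x^9]
= 36 * 9 * x^(9-1)
= 324x^8
The coefficient is 324

324


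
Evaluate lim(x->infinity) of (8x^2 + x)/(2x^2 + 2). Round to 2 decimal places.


For limits at infinity with equal-degree polynomials,
we compare leading coefficients.
Numerator leading term: 8x^2
Denominator leading term: 2x^2
Divide both by x^2:
lim = (8 + 1/x) / (2 + 2/x^2)
As x -> infinity, the 1/x and 1/x^2 terms vanish:
= 8/2 = 4 = 4.00

4.00


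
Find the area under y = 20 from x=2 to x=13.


The area under a constant function y = 20 is a rectangle.
Width = 13 - 2 = 11
Height = 20
Area = width * height
= 11 * 20
= 220

220


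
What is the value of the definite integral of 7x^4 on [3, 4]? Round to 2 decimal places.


Find the antiderivative of 7x^4:
F(x) = 7/5 * x^5
Apply the Fundamental Theorem of Calculus:
F(4) - F(3)
= 7/5 * 4^5 - 7/5 * 3^5
= 7/5 * (1024 - 243)
= 7/5 * 781
= 5467/5 = 1093.40

1093.40


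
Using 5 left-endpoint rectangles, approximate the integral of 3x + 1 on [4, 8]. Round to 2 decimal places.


Left Riemann sum uses left endpoints of each subinterval.
Interval: [4, 8], n = 5
dx = (8 - 4) / 5 = 4/5
Left endpoints: [4, 24/5, 28/5, 32/5, 36/5]
f values: [13, 77/5, 89/5, 101/5, 113/5]
Sum = dx * (sum of f values)
= 4/5 * 89
= 356/5 = 71.20

71.20


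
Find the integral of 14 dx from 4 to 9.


The integral of a constant k over [a, b] equals k * (b - a).
integral from 4 to 9 of 14 dx
= 14 * (9 - 4)
= 14 * 5
= 70

70


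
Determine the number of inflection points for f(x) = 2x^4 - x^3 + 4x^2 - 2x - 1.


Inflection points occur where f''(x) = 0 and concavity changes.
f(x) = 2x^4 - x^3 + 4x^2 - 2x - 1
f'(x) = 8x^3 - 3x^2 + 8x - 2
f''(x) = 24x^2 - 6x + 8
This is a quadratic in x. Use the discriminant to count real roots.
Discriminant = (-6)^2 - 4 * 24 * 8
= 36 - 768
= -732
Since discriminant < 0, f''(x) = 0 has no real solutions.
Number of inflection points: 0

0


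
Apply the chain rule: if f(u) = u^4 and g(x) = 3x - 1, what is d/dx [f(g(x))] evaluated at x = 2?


Using the chain rule: (f(g(x)))' = f'(g(x)) * g'(x)
First, find g(2):
g(2) = 3 * 2 - 1 = 5
Next, f'(u) = 4u^3
And g'(x) = 3
So f'(g(2)) * g'(2)
= 4 * 5^3 * 3
= 4 * 125 * 3
= 1500

1500


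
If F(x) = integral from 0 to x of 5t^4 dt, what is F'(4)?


By the Fundamental Theorem of Calculus (Part 1):
If F(x) = integral from 0 to x of f(t) dt, then F'(x) = f(x)
Here f(t) = 5t^4
So F'(x) = 5x^4
Evaluate at x = 4:
F'(4) = 5 * 4^4
= 5 * 256
= 1280

1280


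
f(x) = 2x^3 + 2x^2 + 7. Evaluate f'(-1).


Differentiate f(x) = 2x^3 + 2x^2 + 7 term by term:
f'(x) = 6x^2 + 4x
Substitute x = -1:
f'(-1) = 6 * (-1)^2 + 4 * (-1) + 0
= 6 - 4 + 0
= 2

2


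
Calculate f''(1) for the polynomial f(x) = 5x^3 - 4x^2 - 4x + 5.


First derivative:
f'(x) = 15x^2 - 8x - 4
Second derivative:
f''(x) = 30x - 8
Substitute x = 1:
f''(1) = 30 * 1 - 8
= 30 - 8
= 22

22


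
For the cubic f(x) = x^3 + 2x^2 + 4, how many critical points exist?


Find where f'(x) = 0:
f(x) = x^3 + 2x^2 + 4
f'(x) = 3x^2 + 4x
This is a quadratic in x. Use the discriminant to count real roots.
Discriminant = (4)^2 - 4 * 3 * 0
= 16 - 0
= 16
Since discriminant > 0, f'(x) = 0 has 2 real solutions.
Number of critical points: 2

2


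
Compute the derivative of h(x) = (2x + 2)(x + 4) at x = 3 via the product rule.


Let u(x) = 2x + 2 and v(x) = x + 4
u'(x) = 2
v'(x) = 1
Product rule: h'(x) = u'(x)*v(x) + u(x)*v'(x)
= 2 * (x + 4) + (2x + 2) * 1
At x = 3:
u(3) = 2 * 3 + 2 = 8
v(3) = 1 * 3 + 4 = 7
h'(3) = 2 * 7 + 8 * 1
= 14 + 8
= 22

22


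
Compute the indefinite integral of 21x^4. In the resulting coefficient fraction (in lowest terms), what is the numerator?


Apply the power rule for integration:
integral of ax^n dx = a/(n+1) * x^(n+1) + C
integral of 21x^4 dx
= 21/5 * x^5 + C
The coefficient in lowest terms is 21/5, and its numerator is 21

21


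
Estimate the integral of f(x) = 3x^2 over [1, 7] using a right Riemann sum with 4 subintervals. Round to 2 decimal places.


Right Riemann sum uses right endpoints of each subinterval.
Interval: [1, 7], n = 4
dx = (7 - 1) / 4 = 3/2
Right endpoints: [5/2, 4, 11/2, 7]
f values: [75/4, 48, 363/4, 147]
Sum = dx * (sum of f values)
= 3/2 * 609/2
= 1827/4 = 456.75

456.75


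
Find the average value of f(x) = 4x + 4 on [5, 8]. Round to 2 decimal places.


Average value = 1/(b-a) * integral from a to b of f(x) dx
First compute the integral of 4x + 4:
F(x) = 2x^2 + 4x
F(8) = 2 * 64 + 4 * 8 = 160
F(5) = 2 * 25 + 4 * 5 = 70
Integral = 160 - 70 = 90
Average = 90 / (8 - 5) = 90 / 3
= 30 = 30.00

30.00


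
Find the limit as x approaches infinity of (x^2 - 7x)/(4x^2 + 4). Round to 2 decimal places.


For limits at infinity with equal-degree polynomials,
we compare leading coefficients.
Numerator leading term: x^2
Denominator leading term: 4x^2
Divide both by x^2:
lim = (1 - 7/x) / (4 + 4/x^2)
As x -> infinity, the 1/x and 1/x^2 terms vanish:
= 1/4 = 0.25

0.25


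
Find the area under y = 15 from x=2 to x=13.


The area under a constant function y = 15 is a rectangle.
Width = 13 - 2 = 11
Height = 15
Area = width * height
= 11 * 15
= 165

165


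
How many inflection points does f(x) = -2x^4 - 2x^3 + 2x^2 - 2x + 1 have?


Inflection points occur where f''(x) = 0 and concavity changes.
f(x) = -2x^4 - 2x^3 + 2x^2 - 2x + 1
f'(x) = -8x^3 - 6x^2 + 4x - 2
f''(x) = -24x^2 - 12x + 4
This is a quadratic in x. Use the discriminant to count real roots.
Discriminant = (-12)^2 - 4 * (-24) * 4
= 144 - (-384)
= 528
Since discriminant > 0, f''(x) = 0 has 2 distinct real solutions.
A quadratic with two distinct real roots changes sign at each root, so concavity changes at both.
Number of inflection points: 2

2
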